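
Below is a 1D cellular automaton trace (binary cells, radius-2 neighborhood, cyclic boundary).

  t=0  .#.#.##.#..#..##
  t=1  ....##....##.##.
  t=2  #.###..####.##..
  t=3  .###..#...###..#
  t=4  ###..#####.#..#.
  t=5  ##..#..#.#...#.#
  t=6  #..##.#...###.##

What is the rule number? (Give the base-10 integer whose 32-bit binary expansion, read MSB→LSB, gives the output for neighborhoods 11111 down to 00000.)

  [31] ##### => #  t=4,i=7
  [30] ####. => .  t=2,i=9
  [29] ###.# => #  t=2,i=10
  [28] ###.. => .  t=2,i=4
  [27] ##.## => #  t=1,i=12
  [26] ##.#. => .  t=0,i=0
  [25] ##..# => .  t=2,i=5
  [24] ##... => .  t=1,i=6
  [23] #.### => #  t=2,i=2
  [22] #.##. => #  t=0,i=5
  [21] #.#.# => .  t=0,i=1
  [20] #.#.. => .  t=0,i=8
  [19] #..## => #  t=0,i=13
  [18] #..#. => #  t=0,i=10
  [17] #...# => #  t=3,i=8
  [16] #.... => #  t=1,i=0
  [15] .#### => .  t=2,i=8
  [14] .###. => #  t=2,i=3
  [13] .##.# => .  t=0,i=6
  [12] .##.. => .  t=1,i=5
  [11] .#.## => #  t=0,i=4
  [10] .#.#. => .  t=0,i=2
  [9] .#..# => .  t=0,i=9
  [8] .#... => #  t=3,i=7
  [7] ..### => .  t=2,i=7
  [6] ..##. => #  t=0,i=14
  [5] ..#.# => .  t=2,i=0
  [4] ..#.. => #  t=0,i=11
  [3] ...## => #  t=1,i=3
  [2] ...#. => #  t=5,i=12
  [1] ....# => #  t=1,i=2
  [0] ..... => .  t=1,i=1
  bits 10101000110011110100100101011110 = 2832157022

2832157022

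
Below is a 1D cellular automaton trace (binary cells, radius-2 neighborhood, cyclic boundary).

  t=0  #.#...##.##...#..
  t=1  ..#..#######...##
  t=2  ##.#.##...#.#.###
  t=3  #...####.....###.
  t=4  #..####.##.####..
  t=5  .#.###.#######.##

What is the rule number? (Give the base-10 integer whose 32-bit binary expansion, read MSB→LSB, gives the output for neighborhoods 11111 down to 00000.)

  [31] ##### => .  t=1,i=7
  [30] ####. => #  t=1,i=10
  [29] ###.# => .  t=2,i=1
  [28] ###.. => .  t=1,i=11
  [27] ##.## => #  t=0,i=8
  [26] ##.#. => .  t=2,i=2
  [25] ##..# => #  t=1,i=0
  [24] ##... => #  t=0,i=11
  [23] #.### => #  t=2,i=14
  [22] #.##. => #  t=0,i=9
  [21] #.#.# => .  t=2,i=3
  [20] #.#.. => #  t=0,i=2
  [19] #..## => .  t=1,i=4
  [18] #..#. => #  t=0,i=16
  [17] #...# => .  t=0,i=4
  [16] #.... => #  t=3,i=9
  [15] .#### => #  t=1,i=6
  [14] .###. => #  t=3,i=14
  [13] .##.# => #  t=0,i=7
  [12] .##.. => #  t=0,i=10
  [11] .#.## => #  t=2,i=4
  [10] .#.#. => .  t=0,i=1
  [9] .#..# => #  t=0,i=15
  [8] .#... => .  t=0,i=3
  [7] ..### => #  t=1,i=5
  [6] ..##. => #  t=0,i=6
  [5] ..#.# => .  t=0,i=0
  [4] ..#.. => .  t=0,i=14
  [3] ...## => #  t=0,i=5
  [2] ...#. => .  t=0,i=13
  [1] ....# => #  t=3,i=11
  [0] ..... => .  t=3,i=10
  bits 01001011110101011111101011001010 = 1272314570

1272314570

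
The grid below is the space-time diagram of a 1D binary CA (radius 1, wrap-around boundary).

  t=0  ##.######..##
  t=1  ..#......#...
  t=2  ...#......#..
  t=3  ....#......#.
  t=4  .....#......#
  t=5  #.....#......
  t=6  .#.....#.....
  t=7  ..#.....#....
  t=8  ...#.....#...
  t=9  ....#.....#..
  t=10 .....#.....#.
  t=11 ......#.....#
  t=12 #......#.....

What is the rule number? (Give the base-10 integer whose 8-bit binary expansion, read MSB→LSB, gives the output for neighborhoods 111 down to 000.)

48

  [7] ### => .  t=0,i=0
  [6] ##. => .  t=0,i=1
  [5] #.# => #  t=0,i=2
  [4] #.. => #  t=0,i=9
  [3] .## => .  t=0,i=3
  [2] .#. => .  t=1,i=2
  [1] ..# => .  t=0,i=10
  [0] ... => .  t=1,i=0
  bits 00110000 = 48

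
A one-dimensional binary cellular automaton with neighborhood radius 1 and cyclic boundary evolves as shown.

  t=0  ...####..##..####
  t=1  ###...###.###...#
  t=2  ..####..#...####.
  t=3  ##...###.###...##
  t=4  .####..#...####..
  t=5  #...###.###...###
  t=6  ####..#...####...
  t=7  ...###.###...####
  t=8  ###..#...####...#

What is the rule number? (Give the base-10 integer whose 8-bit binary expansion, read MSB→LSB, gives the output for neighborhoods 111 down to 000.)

83

  ### -> .   bit 7 = 0  t=0,i=4
  ##. -> #   bit 6 = 1  t=0,i=6
  #.# -> .   bit 5 = 0  t=1,i=9
  #.. -> #   bit 4 = 1  t=0,i=0
  .## -> .   bit 3 = 0  t=0,i=3
  .#. -> .   bit 2 = 0  t=2,i=8
  ..# -> #   bit 1 = 1  t=0,i=2
  ... -> #   bit 0 = 1  t=0,i=1
  bits 01010011 = 83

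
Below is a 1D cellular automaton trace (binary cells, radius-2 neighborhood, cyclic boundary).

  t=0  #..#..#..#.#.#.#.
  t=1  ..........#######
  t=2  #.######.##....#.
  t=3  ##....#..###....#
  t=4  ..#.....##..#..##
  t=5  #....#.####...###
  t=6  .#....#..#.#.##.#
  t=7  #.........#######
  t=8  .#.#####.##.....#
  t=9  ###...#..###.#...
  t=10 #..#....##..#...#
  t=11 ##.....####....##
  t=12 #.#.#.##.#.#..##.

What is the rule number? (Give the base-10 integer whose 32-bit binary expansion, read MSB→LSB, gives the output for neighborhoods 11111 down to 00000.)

1198013641

  nb #####: next=.  (t=1,i=12, bit31=0)
  nb ####.: next=#  (t=1,i=15, bit30=1)
  nb ###.#: next=.  (t=2,i=7, bit29=0)
  nb ###..: next=.  (t=1,i=16, bit28=0)
  nb ##.##: next=.  (t=2,i=8, bit27=0)
  nb ##.#.: next=#  (t=6,i=15, bit26=1)
  nb ##..#: next=#  (t=4,i=0, bit25=1)
  nb ##...: next=#  (t=1,i=0, bit24=1)
  nb #.###: next=.  (t=2,i=2, bit23=0)
  nb #.##.: next=#  (t=2,i=9, bit22=1)
  nb #.#.#: next=#  (t=0,i=11, bit21=1)
  nb #.#..: next=.  (t=0,i=0, bit20=0)
  nb #..##: next=#  (t=3,i=8, bit19=1)
  nb #..#.: next=.  (t=0,i=2, bit18=0)
  nb #...#: next=.  (t=5,i=12, bit17=0)
  nb #....: next=.  (t=1,i=1, bit16=0)
  nb .####: next=.  (t=1,i=11, bit15=0)
  nb .###.: next=.  (t=3,i=0, bit14=0)
  nb .##.#: next=#  (t=6,i=14, bit13=1)
  nb .##..: next=#  (t=2,i=10, bit12=1)
  nb .#.##: next=#  (t=2,i=1, bit11=1)
  nb .#.#.: next=#  (t=0,i=10, bit10=1)
  nb .#..#: next=.  (t=0,i=1, bit9=0)
  nb .#...: next=.  (t=4,i=3, bit8=0)
  nb ..###: next=#  (t=1,i=10, bit7=1)
  nb ..##.: next=#  (t=4,i=8, bit6=1)
  nb ..#.#: next=.  (t=0,i=9, bit5=0)
  nb ..#..: next=.  (t=0,i=3, bit4=0)
  nb ...##: next=#  (t=1,i=9, bit3=1)
  nb ...#.: next=.  (t=2,i=14, bit2=0)
  nb ....#: next=.  (t=1,i=8, bit1=0)
  nb .....: next=#  (t=1,i=2, bit0=1)
  bits 01000111011010000011110011001001 = 1198013641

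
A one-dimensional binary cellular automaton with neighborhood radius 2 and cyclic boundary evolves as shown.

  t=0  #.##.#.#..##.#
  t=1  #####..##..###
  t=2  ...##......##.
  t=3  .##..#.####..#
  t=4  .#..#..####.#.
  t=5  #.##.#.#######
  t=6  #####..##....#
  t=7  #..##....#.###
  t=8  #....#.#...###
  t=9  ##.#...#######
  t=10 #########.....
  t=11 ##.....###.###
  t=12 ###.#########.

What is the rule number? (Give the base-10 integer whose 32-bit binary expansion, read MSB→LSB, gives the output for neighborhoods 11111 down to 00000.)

2111234955

  nb #####: next=.  (t=1,i=0, bit31=0)
  nb ####.: next=#  (t=1,i=3, bit30=1)
  nb ###.#: next=#  (t=4,i=10, bit29=1)
  nb ###..: next=#  (t=1,i=4, bit28=1)
  nb ##.##: next=#  (t=0,i=1, bit27=1)
  nb ##.#.: next=#  (t=0,i=4, bit26=1)
  nb ##..#: next=.  (t=1,i=5, bit25=0)
  nb ##...: next=#  (t=2,i=5, bit24=1)
  nb #.###: next=#  (t=3,i=7, bit23=1)
  nb #.##.: next=#  (t=0,i=2, bit22=1)
  nb #.#.#: next=.  (t=0,i=5, bit21=0)
  nb #.#..: next=#  (t=0,i=7, bit20=1)
  nb #..##: next=.  (t=0,i=9, bit19=0)
  nb #..#.: next=#  (t=3,i=4, bit18=1)
  nb #...#: next=#  (t=8,i=9, bit17=1)
  nb #....: next=.  (t=2,i=0, bit16=0)
  nb .####: next=#  (t=1,i=12, bit15=1)
  nb .###.: next=#  (t=11,i=8, bit14=1)
  nb .##.#: next=#  (t=0,i=0, bit13=1)
  nb .##..: next=.  (t=1,i=8, bit12=0)
  nb .#.##: next=.  (t=3,i=0, bit11=0)
  nb .#.#.: next=.  (t=0,i=6, bit10=0)
  nb .#..#: next=#  (t=0,i=8, bit9=1)
  nb .#...: next=#  (t=8,i=8, bit8=1)
  nb ..###: next=#  (t=1,i=11, bit7=1)
  nb ..##.: next=.  (t=0,i=10, bit6=0)
  nb ..#.#: next=.  (t=3,i=5, bit5=0)
  nb ..#..: next=.  (t=4,i=1, bit4=0)
  nb ...##: next=#  (t=2,i=2, bit3=1)
  nb ...#.: next=.  (t=7,i=8, bit2=0)
  nb ....#: next=#  (t=2,i=1, bit1=1)
  nb .....: next=#  (t=2,i=7, bit0=1)
  bits 01111101110101101110001110001011 = 2111234955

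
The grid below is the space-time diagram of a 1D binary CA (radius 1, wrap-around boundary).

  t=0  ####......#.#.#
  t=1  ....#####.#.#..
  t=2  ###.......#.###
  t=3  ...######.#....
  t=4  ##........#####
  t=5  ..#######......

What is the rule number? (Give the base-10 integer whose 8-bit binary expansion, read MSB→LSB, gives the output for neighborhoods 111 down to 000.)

21

  ### -> .   bit 7 = 0  t=0,i=0
  ##. -> .   bit 6 = 0  t=0,i=3
  #.# -> .   bit 5 = 0  t=0,i=11
  #.. -> #   bit 4 = 1  t=0,i=4
  .## -> .   bit 3 = 0  t=0,i=14
  .#. -> #   bit 2 = 1  t=0,i=10
  ..# -> .   bit 1 = 0  t=0,i=9
  ... -> #   bit 0 = 1  t=0,i=5
  bits 00010101 = 21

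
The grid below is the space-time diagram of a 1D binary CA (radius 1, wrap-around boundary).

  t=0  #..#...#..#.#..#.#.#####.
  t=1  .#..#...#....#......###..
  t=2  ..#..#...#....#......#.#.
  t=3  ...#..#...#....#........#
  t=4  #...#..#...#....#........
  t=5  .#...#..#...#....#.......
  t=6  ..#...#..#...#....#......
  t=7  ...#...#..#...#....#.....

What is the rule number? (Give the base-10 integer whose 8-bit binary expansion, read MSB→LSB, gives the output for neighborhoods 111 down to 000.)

  ### -> #   bit 7 = 1  t=0,i=20
  ##. -> .   bit 6 = 0  t=0,i=23
  #.# -> .   bit 5 = 0  t=0,i=11
  #.. -> #   bit 4 = 1  t=0,i=1
  .## -> .   bit 3 = 0  t=0,i=19
  .#. -> .   bit 2 = 0  t=0,i=0
  ..# -> .   bit 1 = 0  t=0,i=2
  ... -> .   bit 0 = 0  t=0,i=5
  bits 10010000 = 144

144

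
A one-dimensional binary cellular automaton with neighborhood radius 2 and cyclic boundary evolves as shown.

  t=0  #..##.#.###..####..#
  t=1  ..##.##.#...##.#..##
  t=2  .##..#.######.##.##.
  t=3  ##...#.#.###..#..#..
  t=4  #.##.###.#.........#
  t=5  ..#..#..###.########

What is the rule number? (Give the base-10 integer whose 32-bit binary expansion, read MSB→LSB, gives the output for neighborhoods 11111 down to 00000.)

3321497067

  nb #####: next=#  (t=2,i=9, bit31=1)
  nb ####.: next=#  (t=0,i=15, bit30=1)
  nb ###.#: next=.  (t=2,i=12, bit29=0)
  nb ###..: next=.  (t=0,i=10, bit28=0)
  nb ##.##: next=.  (t=1,i=4, bit27=0)
  nb ##.#.: next=#  (t=0,i=5, bit26=1)
  nb ##..#: next=.  (t=0,i=1, bit25=0)
  nb ##...: next=#  (t=3,i=2, bit24=1)
  nb #.###: next=#  (t=0,i=8, bit23=1)
  nb #.##.: next=#  (t=1,i=5, bit22=1)
  nb #.#.#: next=#  (t=0,i=6, bit21=1)
  nb #.#..: next=#  (t=1,i=8, bit20=1)
  nb #..##: next=#  (t=0,i=2, bit19=1)
  nb #..#.: next=.  (t=2,i=4, bit18=0)
  nb #...#: next=#  (t=1,i=10, bit17=1)
  nb #....: next=.  (t=4,i=11, bit16=0)
  nb .####: next=.  (t=0,i=14, bit15=0)
  nb .###.: next=.  (t=0,i=9, bit14=0)
  nb .##.#: next=.  (t=0,i=4, bit13=0)
  nb .##..: next=.  (t=0,i=0, bit12=0)
  nb .#.##: next=.  (t=0,i=7, bit11=0)
  nb .#.#.: next=#  (t=3,i=6, bit10=1)
  nb .#..#: next=.  (t=1,i=16, bit9=0)
  nb .#...: next=#  (t=1,i=9, bit8=1)
  nb ..###: next=#  (t=0,i=13, bit7=1)
  nb ..##.: next=#  (t=0,i=3, bit6=1)
  nb ..#.#: next=#  (t=2,i=5, bit5=1)
  nb ..#..: next=.  (t=3,i=14, bit4=0)
  nb ...##: next=#  (t=1,i=11, bit3=1)
  nb ...#.: next=.  (t=3,i=4, bit2=0)
  nb ....#: next=#  (t=4,i=17, bit1=1)
  nb .....: next=#  (t=4,i=12, bit0=1)
  bits 11000101111110100000010111101011 = 3321497067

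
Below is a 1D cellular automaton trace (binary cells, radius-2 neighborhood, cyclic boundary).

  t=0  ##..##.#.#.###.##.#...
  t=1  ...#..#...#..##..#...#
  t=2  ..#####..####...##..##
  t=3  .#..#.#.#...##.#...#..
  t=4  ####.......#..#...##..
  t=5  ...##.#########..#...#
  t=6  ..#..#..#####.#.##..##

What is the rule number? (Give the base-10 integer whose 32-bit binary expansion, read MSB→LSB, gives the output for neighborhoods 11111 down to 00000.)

3171682847

  nb #####: next=#  (t=2,i=4, bit31=1)
  nb ####.: next=.  (t=2,i=5, bit30=0)
  nb ###.#: next=#  (t=0,i=13, bit29=1)
  nb ###..: next=#  (t=2,i=6, bit28=1)
  nb ##.##: next=#  (t=0,i=14, bit27=1)
  nb ##.#.: next=#  (t=0,i=6, bit26=1)
  nb ##..#: next=.  (t=0,i=2, bit25=0)
  nb ##...: next=#  (t=2,i=13, bit24=1)
  nb #.###: next=.  (t=0,i=11, bit23=0)
  nb #.##.: next=.  (t=0,i=15, bit22=0)
  nb #.#.#: next=.  (t=0,i=7, bit21=0)
  nb #.#..: next=.  (t=0,i=18, bit20=0)
  nb #..##: next=#  (t=0,i=3, bit19=1)
  nb #..#.: next=#  (t=1,i=5, bit18=1)
  nb #...#: next=.  (t=0,i=20, bit17=0)
  nb #....: next=.  (t=4,i=5, bit16=0)
  nb .####: next=.  (t=2,i=3, bit15=0)
  nb .###.: next=.  (t=0,i=12, bit14=0)
  nb .##.#: next=.  (t=0,i=5, bit13=0)
  nb .##..: next=.  (t=0,i=1, bit12=0)
  nb .#.##: next=#  (t=0,i=10, bit11=1)
  nb .#.#.: next=.  (t=0,i=8, bit10=0)
  nb .#..#: next=#  (t=1,i=4, bit9=1)
  nb .#...: next=.  (t=0,i=19, bit8=0)
  nb ..###: next=.  (t=2,i=2, bit7=0)
  nb ..##.: next=.  (t=0,i=0, bit6=0)
  nb ..#.#: next=.  (t=3,i=4, bit5=0)
  nb ..#..: next=#  (t=1,i=3, bit4=1)
  nb ...##: next=#  (t=0,i=21, bit3=1)
  nb ...#.: next=#  (t=1,i=2, bit2=1)
  nb ....#: next=#  (t=4,i=9, bit1=1)
  nb .....: next=#  (t=4,i=6, bit0=1)
  bits 10111101000011000000101000011111 = 3171682847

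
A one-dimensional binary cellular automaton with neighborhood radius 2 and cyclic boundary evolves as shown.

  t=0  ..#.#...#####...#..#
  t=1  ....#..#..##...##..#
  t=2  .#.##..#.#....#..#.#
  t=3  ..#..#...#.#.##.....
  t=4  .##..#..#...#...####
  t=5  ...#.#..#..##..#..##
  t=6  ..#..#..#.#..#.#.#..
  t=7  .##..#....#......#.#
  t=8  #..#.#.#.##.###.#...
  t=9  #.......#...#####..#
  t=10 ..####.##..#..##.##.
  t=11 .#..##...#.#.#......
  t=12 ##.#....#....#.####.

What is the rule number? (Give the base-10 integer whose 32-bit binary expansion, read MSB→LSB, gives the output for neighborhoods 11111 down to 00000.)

3868805149

  nb #####: next=#  (t=0,i=10, bit31=1)
  nb ####.: next=#  (t=0,i=11, bit30=1)
  nb ###.#: next=#  (t=4,i=19, bit29=1)
  nb ###..: next=.  (t=0,i=12, bit28=0)
  nb ##.##: next=.  (t=4,i=0, bit27=0)
  nb ##.#.: next=#  (t=8,i=15, bit26=1)
  nb ##..#: next=#  (t=1,i=17, bit25=1)
  nb ##...: next=.  (t=0,i=13, bit24=0)
  nb #.###: next=#  (t=8,i=12, bit23=1)
  nb #.##.: next=.  (t=2,i=3, bit22=0)
  nb #.#.#: next=.  (t=2,i=1, bit21=0)
  nb #.#..: next=#  (t=0,i=4, bit20=1)
  nb #..##: next=#  (t=1,i=9, bit19=1)
  nb #..#.: next=.  (t=0,i=1, bit18=0)
  nb #...#: next=.  (t=0,i=6, bit17=0)
  nb #....: next=#  (t=1,i=1, bit16=1)
  nb .####: next=.  (t=0,i=9, bit15=0)
  nb .###.: next=#  (t=8,i=13, bit14=1)
  nb .##.#: next=.  (t=8,i=10, bit13=0)
  nb .##..: next=.  (t=1,i=11, bit12=0)
  nb .#.##: next=#  (t=2,i=2, bit11=1)
  nb .#.#.: next=.  (t=0,i=3, bit10=0)
  nb .#..#: next=.  (t=0,i=0, bit9=0)
  nb .#...: next=.  (t=0,i=5, bit8=0)
  nb ..###: next=.  (t=0,i=8, bit7=0)
  nb ..##.: next=.  (t=1,i=10, bit6=0)
  nb ..#.#: next=.  (t=0,i=2, bit5=0)
  nb ..#..: next=#  (t=0,i=16, bit4=1)
  nb ...##: next=#  (t=0,i=7, bit3=1)
  nb ...#.: next=#  (t=0,i=15, bit2=1)
  nb ....#: next=.  (t=1,i=2, bit1=0)
  nb .....: next=#  (t=3,i=17, bit0=1)
  bits 11100110100110010100100000011101 = 3868805149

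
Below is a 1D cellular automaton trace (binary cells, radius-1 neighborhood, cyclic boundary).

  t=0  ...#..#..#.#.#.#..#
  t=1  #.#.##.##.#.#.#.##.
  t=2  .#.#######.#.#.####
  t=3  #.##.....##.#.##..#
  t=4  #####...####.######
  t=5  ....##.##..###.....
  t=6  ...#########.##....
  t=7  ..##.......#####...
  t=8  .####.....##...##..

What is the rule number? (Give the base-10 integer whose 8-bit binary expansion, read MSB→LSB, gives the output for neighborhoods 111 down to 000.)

122

  [7] ### => .  t=2,i=4
  [6] ##. => #  t=1,i=5
  [5] #.# => #  t=0,i=10
  [4] #.. => #  t=0,i=0
  [3] .## => #  t=1,i=4
  [2] .#. => .  t=0,i=3
  [1] ..# => #  t=0,i=2
  [0] ... => .  t=0,i=1
  bits 01111010 = 122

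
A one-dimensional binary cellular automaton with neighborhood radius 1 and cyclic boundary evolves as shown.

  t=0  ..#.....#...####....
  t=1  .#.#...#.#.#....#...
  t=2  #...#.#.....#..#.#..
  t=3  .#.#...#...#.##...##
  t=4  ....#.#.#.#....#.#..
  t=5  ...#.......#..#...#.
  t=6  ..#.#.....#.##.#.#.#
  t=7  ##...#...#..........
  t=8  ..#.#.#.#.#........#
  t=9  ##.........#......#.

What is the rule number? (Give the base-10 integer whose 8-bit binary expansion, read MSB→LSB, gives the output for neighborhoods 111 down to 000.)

18

  ###|.  b7=0 t=0,i=13
  ##.|.  b6=0 t=0,i=15
  #.#|.  b5=0 t=1,i=2
  #..|#  b4=1 t=0,i=3
  .##|.  b3=0 t=0,i=12
  .#.|.  b2=0 t=0,i=2
  ..#|#  b1=1 t=0,i=1
  ...|.  b0=0 t=0,i=0
  bits 00010010 = 18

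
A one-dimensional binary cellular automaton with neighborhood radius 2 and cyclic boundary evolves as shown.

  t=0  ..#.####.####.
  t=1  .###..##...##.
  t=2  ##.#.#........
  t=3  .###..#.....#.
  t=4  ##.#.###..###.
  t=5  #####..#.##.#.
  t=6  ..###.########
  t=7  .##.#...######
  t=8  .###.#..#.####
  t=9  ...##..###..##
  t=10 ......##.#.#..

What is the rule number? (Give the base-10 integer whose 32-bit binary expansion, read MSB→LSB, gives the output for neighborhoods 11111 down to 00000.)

4100729270

  nb #####: next=#  (t=5,i=2, bit31=1)
  nb ####.: next=#  (t=0,i=6, bit30=1)
  nb ###.#: next=#  (t=0,i=7, bit29=1)
  nb ###..: next=#  (t=0,i=12, bit28=1)
  nb ##.##: next=.  (t=0,i=8, bit27=0)
  nb ##.#.: next=#  (t=2,i=2, bit26=1)
  nb ##..#: next=.  (t=1,i=4, bit25=0)
  nb ##...: next=.  (t=0,i=13, bit24=0)
  nb #.###: next=.  (t=0,i=4, bit23=0)
  nb #.##.: next=#  (t=4,i=0, bit22=1)
  nb #.#.#: next=#  (t=2,i=3, bit21=1)
  nb #.#..: next=.  (t=2,i=5, bit20=0)
  nb #..##: next=#  (t=1,i=0, bit19=1)
  nb #..#.: next=#  (t=3,i=5, bit18=1)
  nb #...#: next=.  (t=0,i=0, bit17=0)
  nb #....: next=.  (t=2,i=7, bit16=0)
  nb .####: next=.  (t=0,i=5, bit15=0)
  nb .###.: next=.  (t=1,i=2, bit14=0)
  nb .##.#: next=#  (t=2,i=1, bit13=1)
  nb .##..: next=.  (t=1,i=7, bit12=0)
  nb .#.##: next=#  (t=0,i=3, bit11=1)
  nb .#.#.: next=.  (t=2,i=4, bit10=0)
  nb .#..#: next=.  (t=3,i=13, bit9=0)
  nb .#...: next=#  (t=2,i=6, bit8=1)
  nb ..###: next=#  (t=1,i=1, bit7=1)
  nb ..##.: next=.  (t=1,i=6, bit6=0)
  nb ..#.#: next=#  (t=0,i=2, bit5=1)
  nb ..#..: next=#  (t=3,i=6, bit4=1)
  nb ...##: next=.  (t=1,i=10, bit3=0)
  nb ...#.: next=#  (t=0,i=1, bit2=1)
  nb ....#: next=#  (t=2,i=12, bit1=1)
  nb .....: next=.  (t=2,i=8, bit0=0)
  bits 11110100011011000010100110110110 = 4100729270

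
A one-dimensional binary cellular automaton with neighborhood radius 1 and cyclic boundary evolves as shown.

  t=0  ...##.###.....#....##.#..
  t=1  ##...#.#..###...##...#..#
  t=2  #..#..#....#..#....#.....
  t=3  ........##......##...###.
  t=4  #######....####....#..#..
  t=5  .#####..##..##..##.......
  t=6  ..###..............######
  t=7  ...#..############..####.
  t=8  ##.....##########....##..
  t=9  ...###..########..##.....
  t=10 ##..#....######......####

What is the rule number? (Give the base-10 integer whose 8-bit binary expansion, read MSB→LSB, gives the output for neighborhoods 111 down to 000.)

  nb ###: next=#  (t=0,i=7, bit7=1)
  nb ##.: next=.  (t=0,i=4, bit6=0)
  nb #.#: next=#  (t=0,i=5, bit5=1)
  nb #..: next=.  (t=0,i=9, bit4=0)
  nb .##: next=.  (t=0,i=3, bit3=0)
  nb .#.: next=.  (t=0,i=14, bit2=0)
  nb ..#: next=.  (t=0,i=2, bit1=0)
  nb ...: next=#  (t=0,i=0, bit0=1)
  bits 10100001 = 161

161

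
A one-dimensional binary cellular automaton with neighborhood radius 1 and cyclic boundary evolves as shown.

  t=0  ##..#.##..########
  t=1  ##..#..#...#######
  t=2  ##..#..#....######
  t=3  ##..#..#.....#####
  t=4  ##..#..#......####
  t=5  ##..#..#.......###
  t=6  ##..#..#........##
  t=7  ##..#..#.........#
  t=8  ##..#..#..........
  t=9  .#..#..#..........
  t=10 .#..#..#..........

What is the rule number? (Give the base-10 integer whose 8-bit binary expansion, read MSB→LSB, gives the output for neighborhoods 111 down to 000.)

196

  [7] ### => #  t=0,i=0
  [6] ##. => #  t=0,i=1
  [5] #.# => .  t=0,i=5
  [4] #.. => .  t=0,i=2
  [3] .## => .  t=0,i=6
  [2] .#. => #  t=0,i=4
  [1] ..# => .  t=0,i=3
  [0] ... => .  t=1,i=9
  bits 11000100 = 196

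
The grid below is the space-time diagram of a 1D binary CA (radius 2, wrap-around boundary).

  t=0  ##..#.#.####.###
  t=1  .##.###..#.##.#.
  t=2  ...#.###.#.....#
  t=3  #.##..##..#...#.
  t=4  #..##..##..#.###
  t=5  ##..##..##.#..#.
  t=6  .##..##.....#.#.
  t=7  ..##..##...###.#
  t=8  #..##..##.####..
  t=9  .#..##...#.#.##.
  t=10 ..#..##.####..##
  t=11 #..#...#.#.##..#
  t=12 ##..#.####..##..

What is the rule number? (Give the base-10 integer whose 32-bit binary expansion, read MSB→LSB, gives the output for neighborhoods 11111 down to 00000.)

  [31] ##### => .  t=0,i=15
  [30] ####. => .  t=0,i=0
  [29] ###.# => #  t=0,i=11
  [28] ###.. => #  t=0,i=1
  [27] ##.## => #  t=0,i=12
  [26] ##.#. => .  t=1,i=13
  [25] ##..# => #  t=0,i=2
  [24] ##... => #  t=6,i=7
  [23] #.### => .  t=0,i=8
  [22] #.##. => .  t=1,i=11
  [21] #.#.# => #  t=0,i=6
  [20] #.#.. => .  t=1,i=14
  [19] #..## => .  t=1,i=0
  [18] #..#. => .  t=0,i=3
  [17] #...# => .  t=2,i=1
  [16] #.... => .  t=2,i=11
  [15] .#### => #  t=0,i=9
  [14] .###. => #  t=1,i=5
  [13] .##.# => .  t=1,i=2
  [12] .##.. => #  t=3,i=3
  [11] .#.## => .  t=0,i=7
  [10] .#.#. => #  t=0,i=5
  [9] .#..# => #  t=1,i=15
  [8] .#... => #  t=2,i=0
  [7] ..### => #  t=7,i=11
  [6] ..##. => .  t=1,i=1
  [5] ..#.# => #  t=0,i=4
  [4] ..#.. => .  t=2,i=15
  [3] ...## => #  t=7,i=10
  [2] ...#. => #  t=2,i=2
  [1] ....# => .  t=2,i=13
  [0] ..... => .  t=2,i=12
  bits 00111011001000001101011110101100 = 992008108

992008108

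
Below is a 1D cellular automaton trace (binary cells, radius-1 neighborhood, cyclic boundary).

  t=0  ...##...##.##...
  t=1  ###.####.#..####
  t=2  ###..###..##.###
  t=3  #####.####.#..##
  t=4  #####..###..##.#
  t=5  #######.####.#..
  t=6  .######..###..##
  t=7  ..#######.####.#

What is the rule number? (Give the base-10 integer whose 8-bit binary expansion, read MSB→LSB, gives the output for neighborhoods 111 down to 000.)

211

  [7] ### => #  t=1,i=0
  [6] ##. => #  t=0,i=4
  [5] #.# => .  t=0,i=10
  [4] #.. => #  t=0,i=5
  [3] .## => .  t=0,i=3
  [2] .#. => .  t=1,i=9
  [1] ..# => #  t=0,i=2
  [0] ... => #  t=0,i=0
  bits 11010011 = 211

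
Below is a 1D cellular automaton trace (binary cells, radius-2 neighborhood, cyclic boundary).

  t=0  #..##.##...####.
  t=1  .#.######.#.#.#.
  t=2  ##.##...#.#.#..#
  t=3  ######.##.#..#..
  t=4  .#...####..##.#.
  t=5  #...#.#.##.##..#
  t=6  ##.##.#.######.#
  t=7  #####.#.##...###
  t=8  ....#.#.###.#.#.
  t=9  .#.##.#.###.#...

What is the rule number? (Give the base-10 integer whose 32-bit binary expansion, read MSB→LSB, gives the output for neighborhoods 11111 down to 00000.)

  [31] ##### => .  t=1,i=5
  [30] ####. => .  t=0,i=13
  [29] ###.# => #  t=0,i=14
  [28] ###.. => #  t=4,i=8
  [27] ##.## => #  t=0,i=5
  [26] ##.#. => .  t=0,i=15
  [25] ##..# => #  t=4,i=9
  [24] ##... => #  t=0,i=8
  [23] #.### => #  t=1,i=3
  [22] #.##. => #  t=0,i=6
  [21] #.#.# => #  t=1,i=10
  [20] #.#.. => .  t=0,i=0
  [19] #..## => .  t=0,i=2
  [18] #..#. => #  t=1,i=0
  [17] #...# => .  t=0,i=9
  [16] #.... => .  t=8,i=0
  [15] .#### => #  t=0,i=12
  [14] .###. => #  t=2,i=0
  [13] .##.# => #  t=0,i=4
  [12] .##.. => #  t=0,i=7
  [11] .#.## => .  t=1,i=2
  [10] .#.#. => .  t=1,i=11
  [9] .#..# => #  t=0,i=1
  [8] .#... => .  t=4,i=2
  [7] ..### => .  t=0,i=11
  [6] ..##. => #  t=0,i=3
  [5] ..#.# => #  t=1,i=1
  [4] ..#.. => .  t=3,i=13
  [3] ...## => #  t=0,i=10
  [2] ...#. => #  t=2,i=7
  [1] ....# => .  t=8,i=2
  [0] ..... => #  t=8,i=1
  bits 00111011111001001111001001101101 = 1004860013

1004860013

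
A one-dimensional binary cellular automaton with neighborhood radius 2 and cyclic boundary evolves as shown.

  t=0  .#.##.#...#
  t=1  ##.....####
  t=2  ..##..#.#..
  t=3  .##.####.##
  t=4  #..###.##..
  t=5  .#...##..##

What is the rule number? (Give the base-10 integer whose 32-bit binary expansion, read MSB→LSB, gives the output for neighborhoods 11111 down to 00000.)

732399468

  [31] ##### => .  t=1,i=9
  [30] ####. => .  t=1,i=0
  [29] ###.# => #  t=3,i=7
  [28] ###.. => .  t=1,i=1
  [27] ##.## => #  t=3,i=0
  [26] ##.#. => .  t=0,i=5
  [25] ##..# => #  t=2,i=4
  [24] ##... => #  t=1,i=2
  [23] #.### => #  t=3,i=4
  [22] #.##. => .  t=0,i=3
  [21] #.#.# => #  t=0,i=1
  [20] #.#.. => .  t=0,i=6
  [19] #..## => .  t=4,i=2
  [18] #..#. => #  t=2,i=5
  [17] #...# => #  t=0,i=8
  [16] #.... => #  t=1,i=3
  [15] .#### => #  t=1,i=8
  [14] .###. => .  t=4,i=4
  [13] .##.# => .  t=0,i=4
  [12] .##.. => .  t=2,i=3
  [11] .#.## => .  t=0,i=2
  [10] .#.#. => #  t=0,i=0
  [9] .#..# => #  t=4,i=1
  [8] .#... => #  t=0,i=7
  [7] ..### => .  t=1,i=7
  [6] ..##. => #  t=2,i=2
  [5] ..#.# => #  t=0,i=10
  [4] ..#.. => .  t=4,i=0
  [3] ...## => #  t=1,i=6
  [2] ...#. => #  t=0,i=9
  [1] ....# => .  t=1,i=5
  [0] ..... => .  t=1,i=4
  bits 00101011101001111000011101101100 = 732399468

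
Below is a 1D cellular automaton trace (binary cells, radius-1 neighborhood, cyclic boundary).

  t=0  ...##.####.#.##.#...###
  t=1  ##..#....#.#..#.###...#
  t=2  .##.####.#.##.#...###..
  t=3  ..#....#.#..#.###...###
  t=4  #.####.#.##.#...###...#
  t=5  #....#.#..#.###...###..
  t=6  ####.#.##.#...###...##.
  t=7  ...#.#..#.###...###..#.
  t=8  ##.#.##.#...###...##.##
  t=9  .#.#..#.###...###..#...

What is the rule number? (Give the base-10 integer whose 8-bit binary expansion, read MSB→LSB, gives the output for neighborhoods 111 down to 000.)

85

  ### -> .   bit 7 = 0  t=0,i=7
  ##. -> #   bit 6 = 1  t=0,i=4
  #.# -> .   bit 5 = 0  t=0,i=5
  #.. -> #   bit 4 = 1  t=0,i=0
  .## -> .   bit 3 = 0  t=0,i=3
  .#. -> #   bit 2 = 1  t=0,i=11
  ..# -> .   bit 1 = 0  t=0,i=2
  ... -> #   bit 0 = 1  t=0,i=1
  bits 01010101 = 85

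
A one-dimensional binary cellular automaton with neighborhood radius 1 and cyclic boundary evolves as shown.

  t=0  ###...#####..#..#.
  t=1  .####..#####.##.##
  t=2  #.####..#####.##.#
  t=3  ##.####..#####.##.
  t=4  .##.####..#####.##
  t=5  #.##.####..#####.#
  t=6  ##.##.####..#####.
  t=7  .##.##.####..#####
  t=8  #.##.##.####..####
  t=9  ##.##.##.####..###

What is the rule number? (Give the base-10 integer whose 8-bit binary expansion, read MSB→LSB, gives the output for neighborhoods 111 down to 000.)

245

  ###|#  b7=1 t=0,i=1
  ##.|#  b6=1 t=0,i=2
  #.#|#  b5=1 t=0,i=17
  #..|#  b4=1 t=0,i=3
  .##|.  b3=0 t=0,i=0
  .#.|#  b2=1 t=0,i=13
  ..#|.  b1=0 t=0,i=5
  ...|#  b0=1 t=0,i=4
  bits 11110101 = 245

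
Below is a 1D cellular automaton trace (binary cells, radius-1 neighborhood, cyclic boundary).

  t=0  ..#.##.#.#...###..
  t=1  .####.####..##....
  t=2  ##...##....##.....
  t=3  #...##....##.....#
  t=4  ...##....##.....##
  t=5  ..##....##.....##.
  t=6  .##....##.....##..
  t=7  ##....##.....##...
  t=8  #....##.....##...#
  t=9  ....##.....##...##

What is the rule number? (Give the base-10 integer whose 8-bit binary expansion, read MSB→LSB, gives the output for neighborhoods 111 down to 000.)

  ### -> .   bit 7 = 0  t=0,i=14
  ##. -> .   bit 6 = 0  t=0,i=5
  #.# -> #   bit 5 = 1  t=0,i=3
  #.. -> .   bit 4 = 0  t=0,i=10
  .## -> #   bit 3 = 1  t=0,i=4
  .#. -> #   bit 2 = 1  t=0,i=2
  ..# -> #   bit 1 = 1  t=0,i=1
  ... -> .   bit 0 = 0  t=0,i=0
  bits 00101110 = 46

46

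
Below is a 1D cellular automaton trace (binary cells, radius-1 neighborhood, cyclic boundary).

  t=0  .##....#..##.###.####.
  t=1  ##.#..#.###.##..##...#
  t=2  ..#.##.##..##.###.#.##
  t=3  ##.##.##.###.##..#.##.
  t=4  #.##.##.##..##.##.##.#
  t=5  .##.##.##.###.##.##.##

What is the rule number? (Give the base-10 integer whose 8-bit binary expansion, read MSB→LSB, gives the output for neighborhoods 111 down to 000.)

58

  ### -> .   bit 7 = 0  t=0,i=14
  ##. -> .   bit 6 = 0  t=0,i=2
  #.# -> #   bit 5 = 1  t=0,i=12
  #.. -> #   bit 4 = 1  t=0,i=3
  .## -> #   bit 3 = 1  t=0,i=1
  .#. -> .   bit 2 = 0  t=0,i=7
  ..# -> #   bit 1 = 1  t=0,i=0
  ... -> .   bit 0 = 0  t=0,i=4
  bits 00111010 = 58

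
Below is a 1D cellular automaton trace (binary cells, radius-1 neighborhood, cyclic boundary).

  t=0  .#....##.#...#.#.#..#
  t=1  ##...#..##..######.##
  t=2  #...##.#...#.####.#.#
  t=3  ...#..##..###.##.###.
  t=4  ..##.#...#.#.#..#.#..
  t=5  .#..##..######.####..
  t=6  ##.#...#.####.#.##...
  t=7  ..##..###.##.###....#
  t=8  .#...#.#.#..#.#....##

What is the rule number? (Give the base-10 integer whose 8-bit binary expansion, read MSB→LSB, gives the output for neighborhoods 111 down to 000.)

  ### -> #   bit 7 = 1  t=1,i=0
  ##. -> .   bit 6 = 0  t=0,i=7
  #.# -> #   bit 5 = 1  t=0,i=0
  #.. -> .   bit 4 = 0  t=0,i=2
  .## -> .   bit 3 = 0  t=0,i=6
  .#. -> #   bit 2 = 1  t=0,i=1
  ..# -> #   bit 1 = 1  t=0,i=5
  ... -> .   bit 0 = 0  t=0,i=3
  bits 10100110 = 166

166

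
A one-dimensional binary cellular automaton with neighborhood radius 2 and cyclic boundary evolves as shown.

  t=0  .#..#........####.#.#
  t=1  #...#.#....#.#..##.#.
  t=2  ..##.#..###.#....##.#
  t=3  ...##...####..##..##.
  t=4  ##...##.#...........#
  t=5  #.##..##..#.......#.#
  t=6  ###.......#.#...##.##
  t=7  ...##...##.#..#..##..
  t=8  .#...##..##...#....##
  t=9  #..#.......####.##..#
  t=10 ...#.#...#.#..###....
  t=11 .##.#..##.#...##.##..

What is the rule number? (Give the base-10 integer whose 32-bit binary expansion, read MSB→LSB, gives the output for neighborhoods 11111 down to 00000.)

  nb #####: next=.  (t=6,i=0, bit31=0)
  nb ####.: next=.  (t=0,i=15, bit30=0)
  nb ###.#: next=#  (t=0,i=16, bit29=1)
  nb ###..: next=.  (t=3,i=11, bit28=0)
  nb ##.##: next=#  (t=5,i=1, bit27=1)
  nb ##.#.: next=#  (t=0,i=17, bit26=1)
  nb ##..#: next=.  (t=3,i=12, bit25=0)
  nb ##...: next=#  (t=3,i=5, bit24=1)
  nb #.###: next=.  (t=6,i=19, bit23=0)
  nb #.##.: next=#  (t=5,i=2, bit22=1)
  nb #.#.#: next=.  (t=0,i=18, bit21=0)
  nb #.#..: next=.  (t=0,i=1, bit20=0)
  nb #..##: next=.  (t=1,i=15, bit19=0)
  nb #..#.: next=.  (t=0,i=3, bit18=0)
  nb #...#: next=#  (t=1,i=2, bit17=1)
  nb #....: next=#  (t=0,i=6, bit16=1)
  nb .####: next=.  (t=0,i=14, bit15=0)
  nb .###.: next=#  (t=2,i=9, bit14=1)
  nb .##.#: next=#  (t=1,i=17, bit13=1)
  nb .##..: next=.  (t=3,i=4, bit12=0)
  nb .#.##: next=#  (t=5,i=19, bit11=1)
  nb .#.#.: next=#  (t=0,i=0, bit10=1)
  nb .#..#: next=.  (t=0,i=2, bit9=0)
  nb .#...: next=.  (t=0,i=5, bit8=0)
  nb ..###: next=#  (t=0,i=13, bit7=1)
  nb ..##.: next=.  (t=1,i=16, bit6=0)
  nb ..#.#: next=.  (t=1,i=4, bit5=0)
  nb ..#..: next=#  (t=0,i=4, bit4=1)
  nb ...##: next=.  (t=0,i=12, bit3=0)
  nb ...#.: next=#  (t=1,i=3, bit2=1)
  nb ....#: next=#  (t=0,i=11, bit1=1)
  nb .....: next=.  (t=0,i=7, bit0=0)
  bits 00101101010000110110110010010110 = 759393430

759393430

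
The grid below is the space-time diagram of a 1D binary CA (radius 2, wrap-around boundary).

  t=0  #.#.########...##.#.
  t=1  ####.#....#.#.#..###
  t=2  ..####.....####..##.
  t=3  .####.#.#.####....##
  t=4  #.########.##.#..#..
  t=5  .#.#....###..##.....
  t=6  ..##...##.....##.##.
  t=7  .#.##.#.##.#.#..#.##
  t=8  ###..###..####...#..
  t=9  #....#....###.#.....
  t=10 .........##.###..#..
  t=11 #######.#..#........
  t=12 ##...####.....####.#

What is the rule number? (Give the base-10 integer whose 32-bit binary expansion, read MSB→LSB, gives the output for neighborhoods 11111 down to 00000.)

1831902345

  [31] ##### => .  t=0,i=6
  [30] ####. => #  t=0,i=10
  [29] ###.# => #  t=1,i=3
  [28] ###.. => .  t=0,i=11
  [27] ##.## => #  t=3,i=0
  [26] ##.#. => #  t=0,i=17
  [25] ##..# => .  t=2,i=15
  [24] ##... => #  t=0,i=12
  [23] #.### => .  t=0,i=4
  [22] #.##. => .  t=4,i=11
  [21] #.#.# => #  t=0,i=0
  [20] #.#.. => #  t=1,i=5
  [19] #..## => .  t=1,i=16
  [18] #..#. => .  t=4,i=16
  [17] #...# => .  t=0,i=13
  [16] #.... => .  t=1,i=7
  [15] .#### => #  t=0,i=5
  [14] .###. => .  t=5,i=9
  [13] .##.# => .  t=0,i=16
  [12] .##.. => #  t=2,i=18
  [11] .#.## => #  t=0,i=3
  [10] .#.#. => #  t=0,i=1
  [9] .#..# => .  t=1,i=15
  [8] .#... => .  t=1,i=6
  [7] ..### => #  t=1,i=17
  [6] ..##. => .  t=0,i=15
  [5] ..#.# => .  t=1,i=10
  [4] ..#.. => .  t=4,i=17
  [3] ...## => #  t=0,i=14
  [2] ...#. => .  t=1,i=9
  [1] ....# => .  t=1,i=8
  [0] ..... => #  t=2,i=8
  bits 01101101001100001001110010001001 = 1831902345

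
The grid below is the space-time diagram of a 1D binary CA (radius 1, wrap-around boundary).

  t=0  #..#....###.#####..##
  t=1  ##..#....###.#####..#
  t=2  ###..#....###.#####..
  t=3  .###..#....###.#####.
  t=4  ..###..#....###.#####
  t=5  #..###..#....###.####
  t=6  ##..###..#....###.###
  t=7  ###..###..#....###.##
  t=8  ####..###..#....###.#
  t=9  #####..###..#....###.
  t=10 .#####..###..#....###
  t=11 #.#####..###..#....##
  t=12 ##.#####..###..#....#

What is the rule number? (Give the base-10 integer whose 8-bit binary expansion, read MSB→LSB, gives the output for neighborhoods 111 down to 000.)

240

  nb ###: next=#  (t=0,i=9, bit7=1)
  nb ##.: next=#  (t=0,i=0, bit6=1)
  nb #.#: next=#  (t=0,i=11, bit5=1)
  nb #..: next=#  (t=0,i=1, bit4=1)
  nb .##: next=.  (t=0,i=8, bit3=0)
  nb .#.: next=.  (t=0,i=3, bit2=0)
  nb ..#: next=.  (t=0,i=2, bit1=0)
  nb ...: next=.  (t=0,i=5, bit0=0)
  bits 11110000 = 240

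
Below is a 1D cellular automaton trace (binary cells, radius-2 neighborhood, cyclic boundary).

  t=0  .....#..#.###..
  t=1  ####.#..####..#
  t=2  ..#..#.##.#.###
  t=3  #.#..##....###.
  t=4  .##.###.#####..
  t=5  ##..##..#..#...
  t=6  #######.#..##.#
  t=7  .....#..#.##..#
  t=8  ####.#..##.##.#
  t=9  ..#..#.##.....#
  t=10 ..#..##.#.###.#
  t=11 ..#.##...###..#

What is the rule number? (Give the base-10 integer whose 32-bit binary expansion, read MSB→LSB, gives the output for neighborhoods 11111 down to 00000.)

  #####|.  b31=0 t=1,i=1
  ####.|#  b30=1 t=1,i=2
  ###.#|.  b29=0 t=1,i=3
  ###..|.  b28=0 t=0,i=12
  ##.##|.  b27=0 t=4,i=3
  ##.#.|.  b26=0 t=1,i=4
  ##..#|#  b25=1 t=1,i=12
  ##...|.  b24=0 t=0,i=13
  #.###|#  b23=1 t=0,i=10
  #.##.|.  b22=0 t=2,i=7
  #.#.#|.  b21=0 t=2,i=10
  #.#..|#  b20=1 t=1,i=5
  #..##|#  b19=1 t=1,i=7
  #..#.|.  b18=0 t=0,i=7
  #...#|.  b17=0 t=4,i=14
  #....|#  b16=1 t=0,i=14
  .####|.  b15=0 t=1,i=0
  .###.|#  b14=1 t=0,i=11
  .##.#|.  b13=0 t=2,i=8
  .##..|#  b12=1 t=3,i=6
  .#.##|#  b11=1 t=0,i=9
  .#.#.|#  b10=1 t=3,i=1
  .#..#|.  b9=0 t=0,i=6
  .#...|#  b8=1 t=5,i=12
  ..###|#  b7=1 t=1,i=8
  ..##.|#  b6=1 t=3,i=5
  ..#.#|#  b5=1 t=0,i=8
  ..#..|#  b4=1 t=0,i=5
  ...##|#  b3=1 t=3,i=10
  ...#.|.  b2=0 t=0,i=4
  ....#|#  b1=1 t=0,i=3
  .....|#  b0=1 t=0,i=0
  bits 01000010100110010101110111111011 = 1117347323

1117347323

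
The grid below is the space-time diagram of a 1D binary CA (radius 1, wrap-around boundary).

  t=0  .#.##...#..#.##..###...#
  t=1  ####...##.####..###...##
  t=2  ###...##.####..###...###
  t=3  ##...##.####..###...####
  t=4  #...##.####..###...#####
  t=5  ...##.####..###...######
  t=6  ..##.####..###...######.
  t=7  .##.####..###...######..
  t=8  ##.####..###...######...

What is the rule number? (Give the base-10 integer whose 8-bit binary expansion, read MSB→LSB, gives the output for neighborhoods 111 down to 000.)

  [7] ### => #  t=0,i=18
  [6] ##. => .  t=0,i=4
  [5] #.# => #  t=0,i=0
  [4] #.. => .  t=0,i=5
  [3] .## => #  t=0,i=3
  [2] .#. => #  t=0,i=1
  [1] ..# => #  t=0,i=7
  [0] ... => .  t=0,i=6
  bits 10101110 = 174

174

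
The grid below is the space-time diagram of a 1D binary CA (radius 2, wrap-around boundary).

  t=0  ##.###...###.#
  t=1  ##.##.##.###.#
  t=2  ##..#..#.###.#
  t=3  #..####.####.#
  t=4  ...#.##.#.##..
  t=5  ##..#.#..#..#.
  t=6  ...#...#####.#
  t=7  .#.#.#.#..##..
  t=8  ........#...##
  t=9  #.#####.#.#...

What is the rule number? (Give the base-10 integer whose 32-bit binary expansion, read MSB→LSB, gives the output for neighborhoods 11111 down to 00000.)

1636199059

  #####|.  b31=0 t=6,i=9
  ####.|#  b30=1 t=3,i=5
  ###.#|#  b29=1 t=0,i=1
  ###..|.  b28=0 t=0,i=5
  ##.##|.  b27=0 t=0,i=2
  ##.#.|.  b26=0 t=4,i=7
  ##..#|.  b25=0 t=2,i=2
  ##...|#  b24=1 t=0,i=6
  #.###|#  b23=1 t=0,i=3
  #.##.|.  b22=0 t=1,i=3
  #.#.#|.  b21=0 t=4,i=8
  #.#..|.  b20=0 t=5,i=6
  #..##|.  b19=0 t=3,i=2
  #..#.|#  b18=1 t=2,i=3
  #...#|#  b17=1 t=0,i=7
  #....|.  b16=0 t=4,i=13
  .####|.  b15=0 t=3,i=4
  .###.|#  b14=1 t=0,i=0
  .##.#|#  b13=1 t=1,i=4
  .##..|.  b12=0 t=3,i=0
  .#.##|#  b11=1 t=2,i=8
  .#.#.|.  b10=0 t=5,i=5
  .#..#|#  b9=1 t=2,i=5
  .#...|.  b8=0 t=6,i=0
  ..###|#  b7=1 t=0,i=9
  ..##.|.  b6=0 t=7,i=10
  ..#.#|.  b5=0 t=2,i=7
  ..#..|#  b4=1 t=2,i=4
  ...##|.  b3=0 t=0,i=8
  ...#.|.  b2=0 t=4,i=2
  ....#|#  b1=1 t=4,i=1
  .....|#  b0=1 t=4,i=0
  bits 01100001100001100110101010010011 = 1636199059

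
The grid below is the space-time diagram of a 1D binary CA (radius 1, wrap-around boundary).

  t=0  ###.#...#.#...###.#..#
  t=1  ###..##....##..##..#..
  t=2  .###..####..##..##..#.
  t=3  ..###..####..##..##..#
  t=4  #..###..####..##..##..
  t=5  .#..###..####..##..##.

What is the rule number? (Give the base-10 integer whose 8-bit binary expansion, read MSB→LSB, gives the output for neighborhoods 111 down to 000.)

  [7] ### => #  t=0,i=0
  [6] ##. => #  t=0,i=2
  [5] #.# => .  t=0,i=3
  [4] #.. => #  t=0,i=5
  [3] .## => .  t=0,i=14
  [2] .#. => .  t=0,i=4
  [1] ..# => .  t=0,i=7
  [0] ... => #  t=0,i=6
  bits 11010001 = 209

209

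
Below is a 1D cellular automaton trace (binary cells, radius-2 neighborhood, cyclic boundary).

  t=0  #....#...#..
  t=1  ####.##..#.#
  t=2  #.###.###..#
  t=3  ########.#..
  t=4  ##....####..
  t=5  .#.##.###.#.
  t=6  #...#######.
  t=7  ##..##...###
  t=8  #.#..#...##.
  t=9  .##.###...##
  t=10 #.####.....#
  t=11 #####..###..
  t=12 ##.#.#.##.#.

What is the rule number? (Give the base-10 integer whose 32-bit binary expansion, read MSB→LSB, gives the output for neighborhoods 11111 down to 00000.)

  nb #####: next=.  (t=1,i=1, bit31=0)
  nb ####.: next=#  (t=1,i=2, bit30=1)
  nb ###.#: next=#  (t=1,i=3, bit29=1)
  nb ###..: next=.  (t=2,i=8, bit28=0)
  nb ##.##: next=#  (t=1,i=4, bit27=1)
  nb ##.#.: next=#  (t=3,i=8, bit26=1)
  nb ##..#: next=#  (t=1,i=7, bit25=1)
  nb ##...: next=.  (t=4,i=2, bit24=0)
  nb #.###: next=#  (t=1,i=11, bit23=1)
  nb #.##.: next=.  (t=1,i=5, bit22=0)
  nb #.#.#: next=.  (t=8,i=0, bit21=0)
  nb #.#..: next=#  (t=3,i=9, bit20=1)
  nb #..##: next=.  (t=2,i=10, bit19=0)
  nb #..#.: next=#  (t=0,i=11, bit18=1)
  nb #...#: next=.  (t=0,i=7, bit17=0)
  nb #....: next=#  (t=0,i=2, bit16=1)
  nb .####: next=#  (t=1,i=0, bit15=1)
  nb .###.: next=#  (t=2,i=3, bit14=1)
  nb .##.#: next=#  (t=2,i=0, bit13=1)
  nb .##..: next=#  (t=1,i=6, bit12=1)
  nb .#.##: next=.  (t=1,i=10, bit11=0)
  nb .#.#.: next=#  (t=8,i=1, bit10=1)
  nb .#..#: next=.  (t=0,i=10, bit9=0)
  nb .#...: next=#  (t=0,i=1, bit8=1)
  nb ..###: next=#  (t=3,i=0, bit7=1)
  nb ..##.: next=.  (t=2,i=11, bit6=0)
  nb ..#.#: next=.  (t=1,i=9, bit5=0)
  nb ..#..: next=#  (t=0,i=0, bit4=1)
  nb ...##: next=.  (t=4,i=5, bit3=0)
  nb ...#.: next=.  (t=0,i=4, bit2=0)
  nb ....#: next=#  (t=0,i=3, bit1=1)
  nb .....: next=#  (t=10,i=8, bit0=1)
  bits 01101110100101011111010110010011 = 1855321491

1855321491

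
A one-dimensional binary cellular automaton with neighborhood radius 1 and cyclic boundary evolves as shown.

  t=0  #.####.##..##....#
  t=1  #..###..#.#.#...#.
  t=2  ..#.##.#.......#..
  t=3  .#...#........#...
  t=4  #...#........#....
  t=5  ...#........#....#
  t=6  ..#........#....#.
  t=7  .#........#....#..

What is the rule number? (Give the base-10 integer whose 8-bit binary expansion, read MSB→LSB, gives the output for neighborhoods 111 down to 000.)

194

  ### -> #   bit 7 = 1  t=0,i=3
  ##. -> #   bit 6 = 1  t=0,i=0
  #.# -> .   bit 5 = 0  t=0,i=1
  #.. -> .   bit 4 = 0  t=0,i=9
  .## -> .   bit 3 = 0  t=0,i=2
  .#. -> .   bit 2 = 0  t=1,i=0
  ..# -> #   bit 1 = 1  t=0,i=10
  ... -> .   bit 0 = 0  t=0,i=14
  bits 11000010 = 194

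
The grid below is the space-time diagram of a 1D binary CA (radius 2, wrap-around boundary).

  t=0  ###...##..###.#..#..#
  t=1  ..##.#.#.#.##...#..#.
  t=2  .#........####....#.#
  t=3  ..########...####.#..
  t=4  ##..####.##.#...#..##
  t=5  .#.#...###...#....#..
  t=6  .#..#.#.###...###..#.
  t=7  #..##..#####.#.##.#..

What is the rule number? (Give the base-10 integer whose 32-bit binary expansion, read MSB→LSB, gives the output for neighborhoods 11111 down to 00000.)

  [31] ##### => #  t=3,i=4
  [30] ####. => .  t=0,i=1
  [29] ###.# => #  t=0,i=12
  [28] ###.. => #  t=0,i=2
  [27] ##.## => #  t=4,i=8
  [26] ##.#. => .  t=0,i=13
  [25] ##..# => .  t=0,i=8
  [24] ##... => #  t=0,i=3
  [23] #.### => #  t=6,i=8
  [22] #.##. => #  t=1,i=11
  [21] #.#.# => .  t=1,i=5
  [20] #.#.. => .  t=0,i=14
  [19] #..## => #  t=0,i=9
  [18] #..#. => #  t=0,i=16
  [17] #...# => .  t=0,i=4
  [16] #.... => #  t=2,i=3
  [15] .#### => .  t=0,i=0
  [14] .###. => #  t=0,i=11
  [13] .##.# => .  t=1,i=3
  [12] .##.. => #  t=0,i=7
  [11] .#.## => #  t=1,i=10
  [10] .#.#. => .  t=1,i=6
  [9] .#..# => .  t=0,i=15
  [8] .#... => #  t=1,i=20
  [7] ..### => .  t=0,i=10
  [6] ..##. => .  t=0,i=6
  [5] ..#.# => #  t=2,i=18
  [4] ..#.. => .  t=0,i=17
  [3] ...## => #  t=0,i=5
  [2] ...#. => .  t=1,i=15
  [1] ....# => #  t=2,i=8
  [0] ..... => #  t=2,i=4
  bits 10111001110011010101100100101011 = 3117242667

3117242667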